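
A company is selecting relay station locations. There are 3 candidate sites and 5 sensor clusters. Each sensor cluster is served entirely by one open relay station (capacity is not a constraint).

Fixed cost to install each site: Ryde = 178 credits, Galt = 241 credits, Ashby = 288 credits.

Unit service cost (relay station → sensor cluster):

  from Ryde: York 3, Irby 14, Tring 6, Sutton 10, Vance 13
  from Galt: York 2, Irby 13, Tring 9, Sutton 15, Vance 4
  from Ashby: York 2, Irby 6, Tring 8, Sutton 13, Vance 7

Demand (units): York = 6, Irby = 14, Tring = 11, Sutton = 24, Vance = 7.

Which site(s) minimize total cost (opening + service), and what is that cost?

Open Ryde only; minimum total cost 789.

For any fixed open set, each sensor cluster goes to its cheapest open site; total = fixed + service.
{Ryde}: York→Ryde 3·6=18, Irby→Ryde 14·14=196, Tring→Ryde 6·11=66, Sutton→Ryde 10·24=240, Vance→Ryde 13·7=91. Service 611; fixed 178; total 789.
{Ashby}: York→Ashby 2·6=12, Irby→Ashby 6·14=84, Tring→Ashby 8·11=88, Sutton→Ashby 13·24=312, Vance→Ashby 7·7=49. Service 545; fixed 288; total 833.
{Ryde, Ashby}: service 451 + fixed 466 = 917
{Ryde, Galt, Ashby}: service 430 + fixed 707 = 1137
(All 7 nonempty subsets were checked; Ryde only is lowest.)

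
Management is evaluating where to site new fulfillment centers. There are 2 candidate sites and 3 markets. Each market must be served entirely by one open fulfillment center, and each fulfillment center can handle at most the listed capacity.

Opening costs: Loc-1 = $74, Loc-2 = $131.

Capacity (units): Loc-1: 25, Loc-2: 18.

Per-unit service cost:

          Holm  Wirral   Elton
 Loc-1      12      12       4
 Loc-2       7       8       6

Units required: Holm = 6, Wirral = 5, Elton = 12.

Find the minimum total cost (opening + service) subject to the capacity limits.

Open {Loc-1}: Holm→Loc-1 12·6=72, Wirral→Loc-1 12·5=60, Elton→Loc-1 4·12=48.
Loads: Loc-1 carries 23/25. Service 180; fixed 74; total 254.
Next best feasible plan costs 335.

Minimum total cost: 254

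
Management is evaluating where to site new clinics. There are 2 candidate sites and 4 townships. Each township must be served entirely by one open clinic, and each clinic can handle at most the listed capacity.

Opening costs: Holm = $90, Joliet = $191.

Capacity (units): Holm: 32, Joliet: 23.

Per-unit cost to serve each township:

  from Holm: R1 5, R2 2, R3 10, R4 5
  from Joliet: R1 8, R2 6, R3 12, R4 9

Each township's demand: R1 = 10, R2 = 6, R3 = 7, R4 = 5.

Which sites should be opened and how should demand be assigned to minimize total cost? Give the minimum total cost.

Minimum total cost: 247

Open {Holm}: R1→Holm 5·10=50, R2→Holm 2·6=12, R3→Holm 10·7=70, R4→Holm 5·5=25.
Loads: Holm carries 28/32. Service 157; fixed 90; total 247.
Next best feasible plan costs 438.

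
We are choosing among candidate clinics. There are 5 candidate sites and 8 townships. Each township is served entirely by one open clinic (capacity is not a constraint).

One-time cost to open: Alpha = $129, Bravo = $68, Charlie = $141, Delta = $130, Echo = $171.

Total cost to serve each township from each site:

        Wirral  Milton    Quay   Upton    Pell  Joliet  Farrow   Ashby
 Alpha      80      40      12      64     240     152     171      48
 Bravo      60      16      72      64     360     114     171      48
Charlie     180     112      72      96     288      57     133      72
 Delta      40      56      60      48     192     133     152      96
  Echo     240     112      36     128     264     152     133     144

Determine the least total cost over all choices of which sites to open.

For any fixed open set, each township goes to its cheapest open site; total = fixed + service.
{Bravo, Delta}: Wirral→Delta 40, Milton→Bravo 16, Quay→Delta 60, Upton→Delta 48, Pell→Delta 192, Joliet→Bravo 114, Farrow→Delta 152, Ashby→Bravo 48. Service 670; fixed 198; total 868.
{Delta}: Wirral→Delta 40, Milton→Delta 56, Quay→Delta 60, Upton→Delta 48, Pell→Delta 192, Joliet→Delta 133, Farrow→Delta 152, Ashby→Delta 96. Service 777; fixed 130; total 907.
{Alpha, Bravo}: service 725 + fixed 197 = 922
{Alpha, Bravo, Charlie, Delta, Echo}: service 546 + fixed 639 = 1185
No other subset beats 868.

Minimum total cost: 868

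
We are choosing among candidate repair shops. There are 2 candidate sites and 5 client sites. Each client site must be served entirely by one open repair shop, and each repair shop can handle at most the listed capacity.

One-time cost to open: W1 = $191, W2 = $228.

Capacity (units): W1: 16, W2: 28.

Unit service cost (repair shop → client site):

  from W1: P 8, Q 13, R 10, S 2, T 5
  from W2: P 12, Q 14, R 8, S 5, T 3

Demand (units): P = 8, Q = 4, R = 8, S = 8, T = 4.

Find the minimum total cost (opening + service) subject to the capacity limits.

Minimum total cost: 631

Open {W1, W2}: P→W1 8·8=64, Q→W2 14·4=56, R→W2 8·8=64, S→W1 2·8=16, T→W2 3·4=12.
Loads: W1 carries 16/16, W2 carries 16/28. Service 212; fixed 419; total 631.
Next best feasible plan costs 651.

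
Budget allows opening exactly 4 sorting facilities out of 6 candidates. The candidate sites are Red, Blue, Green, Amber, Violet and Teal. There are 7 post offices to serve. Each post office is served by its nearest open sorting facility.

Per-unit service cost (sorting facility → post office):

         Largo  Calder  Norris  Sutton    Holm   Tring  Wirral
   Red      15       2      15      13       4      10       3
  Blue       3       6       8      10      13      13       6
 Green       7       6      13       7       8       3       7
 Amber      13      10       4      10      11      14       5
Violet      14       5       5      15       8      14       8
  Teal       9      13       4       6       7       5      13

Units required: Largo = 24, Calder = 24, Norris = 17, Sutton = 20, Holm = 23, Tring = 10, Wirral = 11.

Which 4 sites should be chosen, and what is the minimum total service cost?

With exactly 4 open, each post office uses its cheapest among the chosen.
{Red, Blue, Green, Teal}: Largo→Blue 3·24=72, Calder→Red 2·24=48, Norris→Teal 4·17=68, Sutton→Teal 6·20=120, Holm→Red 4·23=92, Tring→Green 3·10=30, Wirral→Red 3·11=33. Service cost 463.
{Red, Blue, Green, Amber}: service cost 483
{Red, Blue, Amber, Teal}: service cost 483
Among all 15 size-4 choices, {Red, Blue, Green, Teal} is lowest.

Choose Red, Blue, Green and Teal; total service cost 463.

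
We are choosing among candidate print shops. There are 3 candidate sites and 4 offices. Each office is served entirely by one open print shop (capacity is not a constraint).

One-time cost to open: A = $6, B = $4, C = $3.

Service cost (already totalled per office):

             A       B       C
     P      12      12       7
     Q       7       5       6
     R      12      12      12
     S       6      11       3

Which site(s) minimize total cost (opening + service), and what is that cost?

Open C only; minimum total cost 31.

For any fixed open set, each office goes to its cheapest open site; total = fixed + service.
{C}: P→C 7, Q→C 6, R→C 12, S→C 3. Service 28; fixed 3; total 31.
{B, C}: P→C 7, Q→B 5, R→B 12, S→C 3. Service 27; fixed 7; total 34.
{A, C}: service 28 + fixed 9 = 37
{A, B, C}: P→C 7, Q→B 5, R→A 12, S→C 3. Service 27; fixed 13; total 40.
No other subset beats 31.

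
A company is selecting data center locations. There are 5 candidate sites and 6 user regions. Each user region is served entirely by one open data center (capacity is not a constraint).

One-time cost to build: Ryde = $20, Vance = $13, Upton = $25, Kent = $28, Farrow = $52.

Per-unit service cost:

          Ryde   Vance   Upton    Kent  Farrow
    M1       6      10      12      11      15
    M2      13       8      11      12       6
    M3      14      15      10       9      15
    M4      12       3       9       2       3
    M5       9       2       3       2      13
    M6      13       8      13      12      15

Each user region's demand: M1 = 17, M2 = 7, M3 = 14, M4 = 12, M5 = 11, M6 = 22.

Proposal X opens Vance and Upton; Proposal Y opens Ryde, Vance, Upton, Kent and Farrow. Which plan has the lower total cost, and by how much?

Proposal Y is cheaper by 8.

Proposal X: {Vance, Upton}: M1→Vance 10·17=170, M2→Vance 8·7=56, M3→Upton 10·14=140, M4→Vance 3·12=36, M5→Vance 2·11=22, M6→Vance 8·22=176. Service 600; fixed 38; total 638.
Proposal Y: {Ryde, Vance, Upton, Kent, Farrow}: M1→Ryde 6·17=102, M2→Farrow 6·7=42, M3→Kent 9·14=126, M4→Kent 2·12=24, M5→Vance 2·11=22, M6→Vance 8·22=176. Service 492; fixed 138; total 630.
Difference: |638 − 630| = 8.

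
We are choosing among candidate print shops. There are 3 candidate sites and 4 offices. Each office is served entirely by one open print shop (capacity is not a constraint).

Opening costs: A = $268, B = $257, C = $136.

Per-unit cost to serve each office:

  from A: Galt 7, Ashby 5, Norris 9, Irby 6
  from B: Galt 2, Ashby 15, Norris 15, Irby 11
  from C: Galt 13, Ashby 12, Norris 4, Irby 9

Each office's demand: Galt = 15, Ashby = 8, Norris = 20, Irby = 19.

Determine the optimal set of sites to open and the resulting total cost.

Open C only; minimum total cost 678.

For any fixed open set, each office goes to its cheapest open site; total = fixed + service.
{C}: Galt→C 13·15=195, Ashby→C 12·8=96, Norris→C 4·20=80, Irby→C 9·19=171. Service 542; fixed 136; total 678.
{A}: service 439 + fixed 268 = 707
{A, C}: service 339 + fixed 404 = 743
{A, B, C}: Galt→B 2·15=30, Ashby→A 5·8=40, Norris→C 4·20=80, Irby→A 6·19=114. Service 264; fixed 661; total 925.
(All 7 nonempty subsets were checked; C only is lowest.)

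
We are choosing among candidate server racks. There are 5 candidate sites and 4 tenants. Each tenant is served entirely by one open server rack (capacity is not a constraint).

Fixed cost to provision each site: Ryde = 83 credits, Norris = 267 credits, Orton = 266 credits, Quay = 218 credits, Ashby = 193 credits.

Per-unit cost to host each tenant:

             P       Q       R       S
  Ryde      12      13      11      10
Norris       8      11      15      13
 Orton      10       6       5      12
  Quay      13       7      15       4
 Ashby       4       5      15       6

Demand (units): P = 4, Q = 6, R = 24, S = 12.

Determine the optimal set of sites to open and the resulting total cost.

For any fixed open set, each tenant goes to its cheapest open site; total = fixed + service.
{Ryde}: P→Ryde 12·4=48, Q→Ryde 13·6=78, R→Ryde 11·24=264, S→Ryde 10·12=120. Service 510; fixed 83; total 593.
{Orton}: service 340 + fixed 266 = 606
{Ryde, Ashby}: service 382 + fixed 276 = 658
{Ryde, Norris, Orton, Quay, Ashby}: service 214 + fixed 1027 = 1241
No other subset beats 593.

Open Ryde only; minimum total cost 593.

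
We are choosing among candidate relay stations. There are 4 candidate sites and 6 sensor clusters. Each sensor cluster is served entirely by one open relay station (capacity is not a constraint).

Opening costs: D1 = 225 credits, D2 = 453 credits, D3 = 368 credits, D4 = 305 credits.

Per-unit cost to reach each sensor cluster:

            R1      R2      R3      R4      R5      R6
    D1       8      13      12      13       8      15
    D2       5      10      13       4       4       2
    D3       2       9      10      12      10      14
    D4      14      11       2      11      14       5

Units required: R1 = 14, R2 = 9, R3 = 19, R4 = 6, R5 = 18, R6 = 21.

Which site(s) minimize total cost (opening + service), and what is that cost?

For any fixed open set, each sensor cluster goes to its cheapest open site; total = fixed + service.
{D2}: R1→D2 5·14=70, R2→D2 10·9=90, R3→D2 13·19=247, R4→D2 4·6=24, R5→D2 4·18=72, R6→D2 2·21=42. Service 545; fixed 453; total 998.
{D4}: R1→D4 14·14=196, R2→D4 11·9=99, R3→D4 2·19=38, R4→D4 11·6=66, R5→D4 14·18=252, R6→D4 5·21=105. Service 756; fixed 305; total 1061.
{D1, D4}: service 564 + fixed 530 = 1094
{D1, D2, D3, D4}: service 285 + fixed 1351 = 1636
No other subset beats 998.

Open D2 only; minimum total cost 998.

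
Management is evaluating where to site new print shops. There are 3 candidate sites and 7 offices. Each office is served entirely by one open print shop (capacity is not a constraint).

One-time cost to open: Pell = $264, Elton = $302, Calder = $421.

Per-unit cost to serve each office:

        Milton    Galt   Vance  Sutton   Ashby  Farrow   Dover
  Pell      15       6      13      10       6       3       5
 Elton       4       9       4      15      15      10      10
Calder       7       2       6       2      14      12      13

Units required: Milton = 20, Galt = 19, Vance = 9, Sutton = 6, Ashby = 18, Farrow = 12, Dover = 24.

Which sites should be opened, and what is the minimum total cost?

Open Pell only; minimum total cost 1119.

For any fixed open set, each office goes to its cheapest open site; total = fixed + service.
{Pell}: Milton→Pell 15·20=300, Galt→Pell 6·19=114, Vance→Pell 13·9=117, Sutton→Pell 10·6=60, Ashby→Pell 6·18=108, Farrow→Pell 3·12=36, Dover→Pell 5·24=120. Service 855; fixed 264; total 1119.
{Pell, Elton}: service 554 + fixed 566 = 1120
{Pell, Calder}: Milton→Calder 7·20=140, Galt→Calder 2·19=38, Vance→Calder 6·9=54, Sutton→Calder 2·6=12, Ashby→Pell 6·18=108, Farrow→Pell 3·12=36, Dover→Pell 5·24=120. Service 508; fixed 685; total 1193.
{Pell, Elton, Calder}: service 430 + fixed 987 = 1417
No other subset beats 1119.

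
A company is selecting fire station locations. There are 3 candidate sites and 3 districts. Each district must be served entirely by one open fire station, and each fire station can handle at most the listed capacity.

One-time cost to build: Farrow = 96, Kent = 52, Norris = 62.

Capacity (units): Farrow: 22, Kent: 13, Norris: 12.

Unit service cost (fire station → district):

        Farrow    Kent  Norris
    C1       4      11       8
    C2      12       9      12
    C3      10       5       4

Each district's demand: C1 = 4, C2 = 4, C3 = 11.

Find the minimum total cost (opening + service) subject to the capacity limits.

Open {Kent, Norris}: C1→Kent 11·4=44, C2→Kent 9·4=36, C3→Norris 4·11=44.
Loads: Kent carries 8/13, Norris carries 11/12. Service 124; fixed 114; total 238.
Next best feasible plan costs 249.

Minimum total cost: 238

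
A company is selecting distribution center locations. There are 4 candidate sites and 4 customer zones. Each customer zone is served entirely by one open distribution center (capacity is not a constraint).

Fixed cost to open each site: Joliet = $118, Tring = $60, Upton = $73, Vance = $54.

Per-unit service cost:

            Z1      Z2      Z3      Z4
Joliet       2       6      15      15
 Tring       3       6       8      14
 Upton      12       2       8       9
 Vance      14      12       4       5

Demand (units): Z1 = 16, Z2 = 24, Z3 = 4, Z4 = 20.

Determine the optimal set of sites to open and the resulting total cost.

Open Tring, Upton and Vance; minimum total cost 399.

For any fixed open set, each customer zone goes to its cheapest open site; total = fixed + service.
{Tring, Upton, Vance}: Z1→Tring 3·16=48, Z2→Upton 2·24=48, Z3→Vance 4·4=16, Z4→Vance 5·20=100. Service 212; fixed 187; total 399.
{Tring, Vance}: service 308 + fixed 114 = 422
{Joliet, Upton, Vance}: Z1→Joliet 2·16=32, Z2→Upton 2·24=48, Z3→Vance 4·4=16, Z4→Vance 5·20=100. Service 196; fixed 245; total 441.
{Joliet, Tring, Upton, Vance}: Z1→Joliet 2·16=32, Z2→Upton 2·24=48, Z3→Vance 4·4=16, Z4→Vance 5·20=100. Service 196; fixed 305; total 501.
No other subset beats 399.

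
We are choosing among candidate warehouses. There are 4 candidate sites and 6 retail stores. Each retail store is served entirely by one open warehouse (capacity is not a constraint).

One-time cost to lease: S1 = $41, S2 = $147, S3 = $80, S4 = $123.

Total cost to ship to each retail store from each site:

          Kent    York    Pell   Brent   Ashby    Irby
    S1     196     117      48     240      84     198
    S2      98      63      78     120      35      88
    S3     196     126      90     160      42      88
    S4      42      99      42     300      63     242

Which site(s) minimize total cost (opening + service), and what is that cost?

Open S2 only; minimum total cost 629.

For any fixed open set, each retail store goes to its cheapest open site; total = fixed + service.
{S2}: Kent→S2 98, York→S2 63, Pell→S2 78, Brent→S2 120, Ashby→S2 35, Irby→S2 88. Service 482; fixed 147; total 629.
{S1, S2}: Kent→S2 98, York→S2 63, Pell→S1 48, Brent→S2 120, Ashby→S2 35, Irby→S2 88. Service 452; fixed 188; total 640.
{S2, S4}: Kent→S4 42, York→S2 63, Pell→S4 42, Brent→S2 120, Ashby→S2 35, Irby→S2 88. Service 390; fixed 270; total 660.
{S1, S2, S3, S4}: service 390 + fixed 391 = 781
(All 15 nonempty subsets were checked; S2 only is lowest.)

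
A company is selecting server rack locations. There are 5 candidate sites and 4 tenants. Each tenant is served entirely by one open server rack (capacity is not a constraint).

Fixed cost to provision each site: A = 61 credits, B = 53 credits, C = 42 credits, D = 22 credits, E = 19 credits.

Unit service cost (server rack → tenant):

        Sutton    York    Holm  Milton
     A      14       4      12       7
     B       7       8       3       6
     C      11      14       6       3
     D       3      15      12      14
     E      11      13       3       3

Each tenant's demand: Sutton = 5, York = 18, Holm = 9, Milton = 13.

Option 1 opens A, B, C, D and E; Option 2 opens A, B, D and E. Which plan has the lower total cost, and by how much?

Option 2 is cheaper by 42.

Option 1: {A, B, C, D, E}: Sutton→D 3·5=15, York→A 4·18=72, Holm→B 3·9=27, Milton→C 3·13=39. Service 153; fixed 197; total 350.
Option 2: {A, B, D, E}: Sutton→D 3·5=15, York→A 4·18=72, Holm→B 3·9=27, Milton→E 3·13=39. Service 153; fixed 155; total 308.
Difference: |350 − 308| = 42.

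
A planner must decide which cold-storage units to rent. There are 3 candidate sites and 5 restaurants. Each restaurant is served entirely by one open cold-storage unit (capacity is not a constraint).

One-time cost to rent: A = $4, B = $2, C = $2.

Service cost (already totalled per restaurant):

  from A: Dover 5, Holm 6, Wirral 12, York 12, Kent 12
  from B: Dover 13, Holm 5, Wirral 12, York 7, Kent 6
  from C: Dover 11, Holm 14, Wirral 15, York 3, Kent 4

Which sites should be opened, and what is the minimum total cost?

Open A and C; minimum total cost 36.

For any fixed open set, each restaurant goes to its cheapest open site; total = fixed + service.
{A, C}: Dover→A 5, Holm→A 6, Wirral→A 12, York→C 3, Kent→C 4. Service 30; fixed 6; total 36.
{A, B, C}: Dover→A 5, Holm→B 5, Wirral→A 12, York→C 3, Kent→C 4. Service 29; fixed 8; total 37.
{B, C}: Dover→C 11, Holm→B 5, Wirral→B 12, York→C 3, Kent→C 4. Service 35; fixed 4; total 39.
{B}: service 43 + fixed 2 = 45
No other subset beats 36.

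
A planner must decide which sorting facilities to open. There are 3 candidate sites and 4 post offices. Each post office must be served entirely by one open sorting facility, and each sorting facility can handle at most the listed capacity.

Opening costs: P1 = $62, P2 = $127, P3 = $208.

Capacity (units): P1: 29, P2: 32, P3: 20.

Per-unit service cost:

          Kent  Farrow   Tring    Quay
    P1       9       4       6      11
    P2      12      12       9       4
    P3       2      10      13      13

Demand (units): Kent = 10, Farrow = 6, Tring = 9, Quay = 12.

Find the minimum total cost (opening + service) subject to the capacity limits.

Minimum total cost: 405

Open {P1, P2}: Kent→P1 9·10=90, Farrow→P1 4·6=24, Tring→P1 6·9=54, Quay→P2 4·12=48.
Loads: P1 carries 25/29, P2 carries 12/32. Service 216; fixed 189; total 405.
Next best feasible plan costs 432.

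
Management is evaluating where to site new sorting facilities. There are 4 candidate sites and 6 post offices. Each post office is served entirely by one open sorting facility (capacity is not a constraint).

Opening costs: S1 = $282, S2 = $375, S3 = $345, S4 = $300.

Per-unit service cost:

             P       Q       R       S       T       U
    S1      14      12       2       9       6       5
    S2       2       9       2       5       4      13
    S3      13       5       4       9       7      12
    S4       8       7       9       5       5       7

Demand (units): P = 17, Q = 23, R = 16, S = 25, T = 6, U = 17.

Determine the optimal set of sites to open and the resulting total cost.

Open S4 only; minimum total cost 1015.

For any fixed open set, each post office goes to its cheapest open site; total = fixed + service.
{S4}: P→S4 8·17=136, Q→S4 7·23=161, R→S4 9·16=144, S→S4 5·25=125, T→S4 5·6=30, U→S4 7·17=119. Service 715; fixed 300; total 1015.
{S2}: service 643 + fixed 375 = 1018
{S1, S4}: service 569 + fixed 582 = 1151
{S1, S2, S3, S4}: service 415 + fixed 1302 = 1717
(All 15 nonempty subsets were checked; S4 only is lowest.)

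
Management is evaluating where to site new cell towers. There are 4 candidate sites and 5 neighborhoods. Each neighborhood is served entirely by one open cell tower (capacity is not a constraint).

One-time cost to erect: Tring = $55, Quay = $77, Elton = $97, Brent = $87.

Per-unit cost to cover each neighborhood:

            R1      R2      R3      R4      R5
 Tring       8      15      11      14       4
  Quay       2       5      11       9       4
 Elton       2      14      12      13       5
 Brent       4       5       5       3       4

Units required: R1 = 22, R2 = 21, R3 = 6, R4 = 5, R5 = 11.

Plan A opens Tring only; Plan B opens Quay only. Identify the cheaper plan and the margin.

Plan A: {Tring}: R1→Tring 8·22=176, R2→Tring 15·21=315, R3→Tring 11·6=66, R4→Tring 14·5=70, R5→Tring 4·11=44. Service 671; fixed 55; total 726.
Plan B: {Quay}: R1→Quay 2·22=44, R2→Quay 5·21=105, R3→Quay 11·6=66, R4→Quay 9·5=45, R5→Quay 4·11=44. Service 304; fixed 77; total 381.
Difference: |726 − 381| = 345.

Plan B is cheaper by 345.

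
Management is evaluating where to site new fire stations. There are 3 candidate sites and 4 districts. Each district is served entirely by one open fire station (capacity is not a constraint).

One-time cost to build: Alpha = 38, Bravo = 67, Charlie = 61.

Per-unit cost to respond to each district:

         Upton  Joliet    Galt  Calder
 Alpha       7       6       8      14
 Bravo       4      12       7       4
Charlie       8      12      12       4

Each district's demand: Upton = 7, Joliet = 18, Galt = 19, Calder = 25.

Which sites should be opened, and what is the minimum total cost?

For any fixed open set, each district goes to its cheapest open site; total = fixed + service.
{Alpha, Bravo}: Upton→Bravo 4·7=28, Joliet→Alpha 6·18=108, Galt→Bravo 7·19=133, Calder→Bravo 4·25=100. Service 369; fixed 105; total 474.
{Alpha, Charlie}: service 409 + fixed 99 = 508
{Alpha, Bravo, Charlie}: service 369 + fixed 166 = 535
{Alpha}: service 659 + fixed 38 = 697
No other subset beats 474.

Open Alpha and Bravo; minimum total cost 474.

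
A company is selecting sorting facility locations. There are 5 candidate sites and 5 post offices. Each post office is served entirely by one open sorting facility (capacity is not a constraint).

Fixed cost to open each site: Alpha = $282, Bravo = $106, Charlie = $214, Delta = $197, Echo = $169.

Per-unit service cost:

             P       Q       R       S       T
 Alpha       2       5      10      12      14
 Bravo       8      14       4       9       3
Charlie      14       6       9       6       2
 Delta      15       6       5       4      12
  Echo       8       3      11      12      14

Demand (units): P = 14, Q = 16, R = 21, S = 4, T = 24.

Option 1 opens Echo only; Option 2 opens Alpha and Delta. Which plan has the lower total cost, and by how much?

Option 1: {Echo}: P→Echo 8·14=112, Q→Echo 3·16=48, R→Echo 11·21=231, S→Echo 12·4=48, T→Echo 14·24=336. Service 775; fixed 169; total 944.
Option 2: {Alpha, Delta}: P→Alpha 2·14=28, Q→Alpha 5·16=80, R→Delta 5·21=105, S→Delta 4·4=16, T→Delta 12·24=288. Service 517; fixed 479; total 996.
Difference: |944 − 996| = 52.

Option 1 is cheaper by 52.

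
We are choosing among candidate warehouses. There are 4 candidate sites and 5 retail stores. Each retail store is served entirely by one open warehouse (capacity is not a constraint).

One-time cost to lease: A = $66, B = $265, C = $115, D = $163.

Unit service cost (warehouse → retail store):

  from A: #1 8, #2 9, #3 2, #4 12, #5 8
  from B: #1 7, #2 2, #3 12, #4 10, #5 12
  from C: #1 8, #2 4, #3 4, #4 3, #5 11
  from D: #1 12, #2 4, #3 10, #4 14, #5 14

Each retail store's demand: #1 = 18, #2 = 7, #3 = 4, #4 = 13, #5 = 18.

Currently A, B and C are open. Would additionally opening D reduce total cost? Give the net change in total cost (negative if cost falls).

No — net change +163 (cost rises by 163).

Current service cost with {A, B, C}: 331.
Adding D: each retail store re-picks its cheapest; new service cost 331, saving 0.
Extra fixed cost: 163. Net change = 163 − 0 = 163.
(Totals: 777 → 940.)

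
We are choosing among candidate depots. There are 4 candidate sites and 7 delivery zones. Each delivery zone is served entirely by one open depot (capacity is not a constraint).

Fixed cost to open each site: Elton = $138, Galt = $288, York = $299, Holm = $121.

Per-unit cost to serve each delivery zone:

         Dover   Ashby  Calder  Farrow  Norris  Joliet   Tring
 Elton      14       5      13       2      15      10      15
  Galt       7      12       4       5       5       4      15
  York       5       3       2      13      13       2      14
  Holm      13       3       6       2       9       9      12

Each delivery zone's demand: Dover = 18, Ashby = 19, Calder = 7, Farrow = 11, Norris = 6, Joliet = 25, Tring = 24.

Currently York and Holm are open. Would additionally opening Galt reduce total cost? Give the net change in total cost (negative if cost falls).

Current service cost with {York, Holm}: 575.
Adding Galt: each delivery zone re-picks its cheapest; new service cost 551, saving 24.
Extra fixed cost: 288. Net change = 288 − 24 = 264.
(Totals: 995 → 1259.)

No — net change +264 (cost rises by 264).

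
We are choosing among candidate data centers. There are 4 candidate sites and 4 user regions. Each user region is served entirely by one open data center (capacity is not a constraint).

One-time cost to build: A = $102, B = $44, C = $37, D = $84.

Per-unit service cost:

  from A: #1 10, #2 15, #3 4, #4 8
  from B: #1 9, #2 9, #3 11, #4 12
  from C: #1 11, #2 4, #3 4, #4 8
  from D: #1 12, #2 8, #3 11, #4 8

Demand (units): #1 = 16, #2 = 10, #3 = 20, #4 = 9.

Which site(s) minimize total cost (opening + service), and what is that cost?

For any fixed open set, each user region goes to its cheapest open site; total = fixed + service.
{C}: #1→C 11·16=176, #2→C 4·10=40, #3→C 4·20=80, #4→C 8·9=72. Service 368; fixed 37; total 405.
{B, C}: service 336 + fixed 81 = 417
{C, D}: service 368 + fixed 121 = 489
{A, B, C, D}: service 336 + fixed 267 = 603
No other subset beats 405.

Open C only; minimum total cost 405.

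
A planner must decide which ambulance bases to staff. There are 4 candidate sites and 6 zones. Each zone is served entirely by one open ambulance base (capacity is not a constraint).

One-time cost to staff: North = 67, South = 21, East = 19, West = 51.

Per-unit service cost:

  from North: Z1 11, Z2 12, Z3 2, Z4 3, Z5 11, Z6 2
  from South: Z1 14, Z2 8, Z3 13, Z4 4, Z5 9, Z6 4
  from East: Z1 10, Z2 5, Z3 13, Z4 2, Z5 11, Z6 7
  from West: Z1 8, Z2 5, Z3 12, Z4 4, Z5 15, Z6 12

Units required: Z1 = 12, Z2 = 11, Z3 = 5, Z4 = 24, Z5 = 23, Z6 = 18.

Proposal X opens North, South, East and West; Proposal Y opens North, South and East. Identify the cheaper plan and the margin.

Proposal Y is cheaper by 27.

Proposal X: {North, South, East, West}: Z1→West 8·12=96, Z2→East 5·11=55, Z3→North 2·5=10, Z4→East 2·24=48, Z5→South 9·23=207, Z6→North 2·18=36. Service 452; fixed 158; total 610.
Proposal Y: {North, South, East}: Z1→East 10·12=120, Z2→East 5·11=55, Z3→North 2·5=10, Z4→East 2·24=48, Z5→South 9·23=207, Z6→North 2·18=36. Service 476; fixed 107; total 583.
Difference: |610 − 583| = 27.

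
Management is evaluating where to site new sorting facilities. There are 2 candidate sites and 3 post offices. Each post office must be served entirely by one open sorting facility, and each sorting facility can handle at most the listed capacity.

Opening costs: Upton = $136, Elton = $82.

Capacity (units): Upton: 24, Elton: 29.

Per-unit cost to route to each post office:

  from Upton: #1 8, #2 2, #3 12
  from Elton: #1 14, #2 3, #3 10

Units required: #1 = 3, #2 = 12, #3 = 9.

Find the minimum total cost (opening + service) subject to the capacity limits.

Minimum total cost: 250

Open {Elton}: #1→Elton 14·3=42, #2→Elton 3·12=36, #3→Elton 10·9=90.
Loads: Elton carries 24/29. Service 168; fixed 82; total 250.
Next best feasible plan costs 292.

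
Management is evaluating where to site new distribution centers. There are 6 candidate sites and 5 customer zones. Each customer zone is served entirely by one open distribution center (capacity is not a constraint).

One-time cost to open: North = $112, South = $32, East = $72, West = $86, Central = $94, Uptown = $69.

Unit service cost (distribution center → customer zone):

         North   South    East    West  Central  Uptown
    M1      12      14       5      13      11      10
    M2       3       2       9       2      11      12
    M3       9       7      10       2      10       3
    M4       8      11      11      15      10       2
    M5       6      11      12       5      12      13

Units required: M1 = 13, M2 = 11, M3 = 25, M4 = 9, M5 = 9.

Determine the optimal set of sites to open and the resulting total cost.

For any fixed open set, each customer zone goes to its cheapest open site; total = fixed + service.
{West, Uptown}: M1→Uptown 10·13=130, M2→West 2·11=22, M3→West 2·25=50, M4→Uptown 2·9=18, M5→West 5·9=45. Service 265; fixed 155; total 420.
{East, West, Uptown}: service 200 + fixed 227 = 427
{East, West}: M1→East 5·13=65, M2→West 2·11=22, M3→West 2·25=50, M4→East 11·9=99, M5→West 5·9=45. Service 281; fixed 158; total 439.
{North, South, East, West, Central, Uptown}: M1→East 5·13=65, M2→South 2·11=22, M3→West 2·25=50, M4→Uptown 2·9=18, M5→West 5·9=45. Service 200; fixed 465; total 665.
No other subset beats 420.

Open West and Uptown; minimum total cost 420.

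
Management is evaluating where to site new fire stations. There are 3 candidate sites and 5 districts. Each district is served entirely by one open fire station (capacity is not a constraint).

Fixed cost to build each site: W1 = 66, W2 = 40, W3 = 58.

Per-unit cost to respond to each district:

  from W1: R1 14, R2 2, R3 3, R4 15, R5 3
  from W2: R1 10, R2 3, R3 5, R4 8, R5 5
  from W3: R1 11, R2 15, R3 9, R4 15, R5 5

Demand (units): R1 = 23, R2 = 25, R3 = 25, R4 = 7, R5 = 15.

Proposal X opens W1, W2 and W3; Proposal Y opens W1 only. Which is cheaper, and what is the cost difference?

Proposal X is cheaper by 43.

Proposal X: {W1, W2, W3}: R1→W2 10·23=230, R2→W1 2·25=50, R3→W1 3·25=75, R4→W2 8·7=56, R5→W1 3·15=45. Service 456; fixed 164; total 620.
Proposal Y: {W1}: R1→W1 14·23=322, R2→W1 2·25=50, R3→W1 3·25=75, R4→W1 15·7=105, R5→W1 3·15=45. Service 597; fixed 66; total 663.
Difference: |620 − 663| = 43.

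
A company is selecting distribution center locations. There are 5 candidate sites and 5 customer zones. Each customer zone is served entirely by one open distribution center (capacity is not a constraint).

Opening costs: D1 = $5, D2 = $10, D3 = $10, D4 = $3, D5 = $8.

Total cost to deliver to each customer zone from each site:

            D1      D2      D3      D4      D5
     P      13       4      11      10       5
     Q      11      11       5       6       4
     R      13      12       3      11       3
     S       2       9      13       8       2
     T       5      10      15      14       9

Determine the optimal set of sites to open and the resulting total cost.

Open D5 only; minimum total cost 31.

For any fixed open set, each customer zone goes to its cheapest open site; total = fixed + service.
{D5}: P→D5 5, Q→D5 4, R→D5 3, S→D5 2, T→D5 9. Service 23; fixed 8; total 31.
{D1, D5}: service 19 + fixed 13 = 32
{D4, D5}: service 23 + fixed 11 = 34
{D1, D2, D3, D4, D5}: P→D2 4, Q→D5 4, R→D3 3, S→D1 2, T→D1 5. Service 18; fixed 36; total 54.
No other subset beats 31.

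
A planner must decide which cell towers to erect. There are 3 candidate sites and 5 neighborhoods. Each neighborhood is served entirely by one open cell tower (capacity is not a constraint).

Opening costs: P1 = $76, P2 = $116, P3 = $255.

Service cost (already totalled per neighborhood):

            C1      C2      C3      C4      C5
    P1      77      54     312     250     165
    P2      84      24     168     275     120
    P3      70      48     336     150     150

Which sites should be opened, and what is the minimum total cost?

Open P2 only; minimum total cost 787.

For any fixed open set, each neighborhood goes to its cheapest open site; total = fixed + service.
{P2}: C1→P2 84, C2→P2 24, C3→P2 168, C4→P2 275, C5→P2 120. Service 671; fixed 116; total 787.
{P1, P2}: service 639 + fixed 192 = 831
{P2, P3}: service 532 + fixed 371 = 903
{P1, P2, P3}: service 532 + fixed 447 = 979
No other subset beats 787.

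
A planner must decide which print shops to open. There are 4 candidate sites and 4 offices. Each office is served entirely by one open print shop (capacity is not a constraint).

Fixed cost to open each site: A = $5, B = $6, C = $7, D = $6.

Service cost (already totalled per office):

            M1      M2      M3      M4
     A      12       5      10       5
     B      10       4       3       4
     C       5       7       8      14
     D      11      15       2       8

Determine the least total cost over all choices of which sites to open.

Minimum total cost: 27

For any fixed open set, each office goes to its cheapest open site; total = fixed + service.
{B}: M1→B 10, M2→B 4, M3→B 3, M4→B 4. Service 21; fixed 6; total 27.
{B, C}: M1→C 5, M2→B 4, M3→B 3, M4→B 4. Service 16; fixed 13; total 29.
{A, B}: service 21 + fixed 11 = 32
{A, B, C, D}: M1→C 5, M2→B 4, M3→D 2, M4→B 4. Service 15; fixed 24; total 39.
No other subset beats 27.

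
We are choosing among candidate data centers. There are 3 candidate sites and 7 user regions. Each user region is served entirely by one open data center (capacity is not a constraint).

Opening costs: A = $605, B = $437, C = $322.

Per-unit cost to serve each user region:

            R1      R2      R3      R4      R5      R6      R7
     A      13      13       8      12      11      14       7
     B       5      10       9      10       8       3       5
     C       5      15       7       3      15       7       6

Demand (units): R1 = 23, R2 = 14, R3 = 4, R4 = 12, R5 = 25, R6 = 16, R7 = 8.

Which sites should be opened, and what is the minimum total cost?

Open B only; minimum total cost 1136.

For any fixed open set, each user region goes to its cheapest open site; total = fixed + service.
{B}: R1→B 5·23=115, R2→B 10·14=140, R3→B 9·4=36, R4→B 10·12=120, R5→B 8·25=200, R6→B 3·16=48, R7→B 5·8=40. Service 699; fixed 437; total 1136.
{C}: R1→C 5·23=115, R2→C 15·14=210, R3→C 7·4=28, R4→C 3·12=36, R5→C 15·25=375, R6→C 7·16=112, R7→C 6·8=48. Service 924; fixed 322; total 1246.
{B, C}: service 607 + fixed 759 = 1366
{A, B, C}: R1→B 5·23=115, R2→B 10·14=140, R3→C 7·4=28, R4→C 3·12=36, R5→B 8·25=200, R6→B 3·16=48, R7→B 5·8=40. Service 607; fixed 1364; total 1971.
No other subset beats 1136.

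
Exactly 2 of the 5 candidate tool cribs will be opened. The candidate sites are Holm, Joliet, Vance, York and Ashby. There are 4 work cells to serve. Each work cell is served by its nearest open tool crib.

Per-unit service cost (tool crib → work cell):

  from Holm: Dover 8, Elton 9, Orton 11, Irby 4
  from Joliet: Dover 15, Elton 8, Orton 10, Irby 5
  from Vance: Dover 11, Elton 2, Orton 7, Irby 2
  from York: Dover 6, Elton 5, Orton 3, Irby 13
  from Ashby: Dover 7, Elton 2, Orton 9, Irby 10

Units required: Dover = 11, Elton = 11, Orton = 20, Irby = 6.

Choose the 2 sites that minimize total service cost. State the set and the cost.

Choose Vance and York; total service cost 160.

With exactly 2 open, each work cell uses its cheapest among the chosen.
{Vance, York}: Dover→York 6·11=66, Elton→Vance 2·11=22, Orton→York 3·20=60, Irby→Vance 2·6=12. Service cost 160.
{Holm, York}: service cost 205
{York, Ashby}: service cost 208
Among all 10 size-2 choices, {Vance, York} is lowest.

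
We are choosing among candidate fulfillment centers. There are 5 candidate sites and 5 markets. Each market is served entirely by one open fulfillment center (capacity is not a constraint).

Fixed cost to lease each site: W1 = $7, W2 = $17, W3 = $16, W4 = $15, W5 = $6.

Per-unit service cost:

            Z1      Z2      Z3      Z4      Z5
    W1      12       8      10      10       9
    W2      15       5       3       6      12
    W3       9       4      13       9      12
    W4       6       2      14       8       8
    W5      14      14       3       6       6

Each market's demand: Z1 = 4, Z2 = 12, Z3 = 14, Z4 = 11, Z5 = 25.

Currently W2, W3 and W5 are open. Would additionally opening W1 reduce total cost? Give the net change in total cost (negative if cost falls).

No — net change +7 (cost rises by 7).

Current service cost with {W2, W3, W5}: 342.
Adding W1: each market re-picks its cheapest; new service cost 342, saving 0.
Extra fixed cost: 7. Net change = 7 − 0 = 7.
(Totals: 381 → 388.)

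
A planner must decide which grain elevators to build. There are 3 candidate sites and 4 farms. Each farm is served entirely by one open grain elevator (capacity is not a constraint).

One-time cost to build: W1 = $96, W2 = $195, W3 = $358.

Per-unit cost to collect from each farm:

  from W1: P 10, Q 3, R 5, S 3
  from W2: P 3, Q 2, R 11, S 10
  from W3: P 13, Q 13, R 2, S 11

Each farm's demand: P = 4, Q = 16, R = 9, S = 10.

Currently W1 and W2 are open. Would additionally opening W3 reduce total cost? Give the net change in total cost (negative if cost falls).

Current service cost with {W1, W2}: 119.
Adding W3: each farm re-picks its cheapest; new service cost 92, saving 27.
Extra fixed cost: 358. Net change = 358 − 27 = 331.
(Totals: 410 → 741.)

No — net change +331 (cost rises by 331).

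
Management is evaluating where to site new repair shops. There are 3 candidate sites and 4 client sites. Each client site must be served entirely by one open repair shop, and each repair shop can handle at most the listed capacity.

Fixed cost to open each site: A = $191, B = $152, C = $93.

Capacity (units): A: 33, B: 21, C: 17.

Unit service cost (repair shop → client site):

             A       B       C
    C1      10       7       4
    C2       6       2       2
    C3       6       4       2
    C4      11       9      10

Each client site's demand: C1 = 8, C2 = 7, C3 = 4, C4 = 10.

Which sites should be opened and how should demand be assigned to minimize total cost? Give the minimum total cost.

Minimum total cost: 389

Open {B, C}: C1→C 4·8=32, C2→B 2·7=14, C3→C 2·4=8, C4→B 9·10=90.
Loads: B carries 17/21, C carries 12/17. Service 144; fixed 245; total 389.
Next best feasible plan costs 397.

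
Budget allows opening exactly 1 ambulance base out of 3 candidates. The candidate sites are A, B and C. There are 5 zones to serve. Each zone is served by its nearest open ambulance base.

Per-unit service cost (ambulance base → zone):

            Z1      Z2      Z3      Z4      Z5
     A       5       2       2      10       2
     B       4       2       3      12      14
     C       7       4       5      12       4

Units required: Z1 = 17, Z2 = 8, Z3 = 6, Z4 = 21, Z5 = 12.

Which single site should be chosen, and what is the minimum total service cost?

With exactly 1 open, each zone uses its cheapest among the chosen.
{A}: Z1→A 5·17=85, Z2→A 2·8=16, Z3→A 2·6=12, Z4→A 10·21=210, Z5→A 2·12=24. Service cost 347.
{C}: service cost 481
{B}: service cost 522
Among all 3 size-1 choices, {A} is lowest.

Choose A only; total service cost 347.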